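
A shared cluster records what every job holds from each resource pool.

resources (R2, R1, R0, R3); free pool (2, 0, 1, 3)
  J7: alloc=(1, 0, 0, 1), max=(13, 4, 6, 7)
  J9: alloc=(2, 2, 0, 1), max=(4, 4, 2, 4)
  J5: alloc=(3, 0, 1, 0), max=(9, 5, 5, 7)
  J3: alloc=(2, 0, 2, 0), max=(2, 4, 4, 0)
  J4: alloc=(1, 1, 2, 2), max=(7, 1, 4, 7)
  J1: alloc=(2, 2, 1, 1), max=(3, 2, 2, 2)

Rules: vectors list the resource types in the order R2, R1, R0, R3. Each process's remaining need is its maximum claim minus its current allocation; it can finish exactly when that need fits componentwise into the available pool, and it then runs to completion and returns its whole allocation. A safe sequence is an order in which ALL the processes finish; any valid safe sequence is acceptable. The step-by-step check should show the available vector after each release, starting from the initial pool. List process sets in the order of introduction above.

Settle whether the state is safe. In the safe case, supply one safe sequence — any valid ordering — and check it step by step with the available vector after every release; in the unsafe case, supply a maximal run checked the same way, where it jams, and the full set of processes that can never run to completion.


SAFE — a valid safe sequence is J1, J9, J4, J5, J3, J7.
Key observation: reading the order forward, J1 is the first process whose need (1, 0, 1, 1) meets the free pool (2, 0, 1, 3) exactly on a resource it requests.
Verifying each step:
  pool = (2, 0, 1, 3)
  J1: need (1, 0, 1, 1) fits (2, 0, 1, 3); releases (2, 2, 1, 1), pool now (4, 2, 2, 4)
  J9: need (2, 2, 2, 3) fits (4, 2, 2, 4); releases (2, 2, 0, 1), pool now (6, 4, 2, 5)
  J4: need (6, 0, 2, 5) fits (6, 4, 2, 5); releases (1, 1, 2, 2), pool now (7, 5, 4, 7)
  J5: need (6, 5, 4, 7) fits (7, 5, 4, 7); releases (3, 0, 1, 0), pool now (10, 5, 5, 7)
  J3: need (0, 4, 2, 0) fits (10, 5, 5, 7); releases (2, 0, 2, 0), pool now (12, 5, 7, 7)
  J7: need (12, 4, 6, 6) fits (12, 5, 7, 7); releases (1, 0, 0, 1), pool now (13, 5, 7, 8)


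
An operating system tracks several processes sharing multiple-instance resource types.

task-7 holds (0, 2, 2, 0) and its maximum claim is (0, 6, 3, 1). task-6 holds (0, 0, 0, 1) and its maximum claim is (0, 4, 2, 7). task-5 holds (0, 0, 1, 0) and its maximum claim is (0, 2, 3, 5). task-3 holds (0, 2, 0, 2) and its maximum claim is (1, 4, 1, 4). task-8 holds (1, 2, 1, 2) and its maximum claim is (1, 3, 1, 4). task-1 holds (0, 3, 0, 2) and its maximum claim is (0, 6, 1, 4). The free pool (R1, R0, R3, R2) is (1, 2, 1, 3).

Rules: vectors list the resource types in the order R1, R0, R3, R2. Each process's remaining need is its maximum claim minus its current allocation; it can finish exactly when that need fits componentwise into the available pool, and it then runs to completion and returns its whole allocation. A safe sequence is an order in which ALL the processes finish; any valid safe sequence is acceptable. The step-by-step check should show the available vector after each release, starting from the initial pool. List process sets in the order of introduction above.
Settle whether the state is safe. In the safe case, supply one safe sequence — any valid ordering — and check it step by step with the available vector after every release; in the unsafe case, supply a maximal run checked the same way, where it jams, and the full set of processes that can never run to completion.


SAFE — a valid safe sequence is task-8, task-5, task-1, task-6, task-7, task-3.
Key observation: at task-5 the run first touches a limit — (0, 2, 2, 5) against (2, 4, 2, 5), exact on a resource it actually requests.
Verifying each step:
  pool = (1, 2, 1, 3)
  task-8: need (0, 1, 0, 2) fits (1, 2, 1, 3); releases (1, 2, 1, 2), pool now (2, 4, 2, 5)
  task-5: need (0, 2, 2, 5) fits (2, 4, 2, 5); releases (0, 0, 1, 0), pool now (2, 4, 3, 5)
  task-1: need (0, 3, 1, 2) fits (2, 4, 3, 5); releases (0, 3, 0, 2), pool now (2, 7, 3, 7)
  task-6: need (0, 4, 2, 6) fits (2, 7, 3, 7); releases (0, 0, 0, 1), pool now (2, 7, 3, 8)
  task-7: need (0, 4, 1, 1) fits (2, 7, 3, 8); releases (0, 2, 2, 0), pool now (2, 9, 5, 8)
  task-3: need (1, 2, 1, 2) fits (2, 9, 5, 8); releases (0, 2, 0, 2), pool now (2, 11, 5, 10)


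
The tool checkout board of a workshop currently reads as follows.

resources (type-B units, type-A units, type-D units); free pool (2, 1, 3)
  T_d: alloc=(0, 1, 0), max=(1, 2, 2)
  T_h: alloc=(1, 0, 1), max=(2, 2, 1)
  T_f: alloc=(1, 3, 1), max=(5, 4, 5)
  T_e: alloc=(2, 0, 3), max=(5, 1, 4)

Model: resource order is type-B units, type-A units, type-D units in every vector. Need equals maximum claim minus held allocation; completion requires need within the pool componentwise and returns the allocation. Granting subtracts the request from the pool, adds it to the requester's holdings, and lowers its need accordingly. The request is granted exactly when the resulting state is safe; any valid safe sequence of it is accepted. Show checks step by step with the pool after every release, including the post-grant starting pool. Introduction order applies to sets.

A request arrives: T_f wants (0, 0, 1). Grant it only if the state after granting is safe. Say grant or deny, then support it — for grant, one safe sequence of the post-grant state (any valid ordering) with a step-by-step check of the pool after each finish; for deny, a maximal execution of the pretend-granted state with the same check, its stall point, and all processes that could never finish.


GRANT: granting preserves safety; a valid post-grant sequence is T_d, T_h, T_e, T_f.
Key observation: granting shrinks the pool to (2, 1, 2), yet T_d still fits and the chain goes through.
Step-by-step check of the post-grant state:
  pool = (2, 1, 2)
  T_d: need (1, 1, 2) fits (2, 1, 2); releases (0, 1, 0), pool now (2, 2, 2)
  T_h: need (1, 2, 0) fits (2, 2, 2); releases (1, 0, 1), pool now (3, 2, 3)
  T_e: need (3, 1, 1) fits (3, 2, 3); releases (2, 0, 3), pool now (5, 2, 6)
  T_f: need (4, 1, 3) fits (5, 2, 6); releases (1, 3, 2), pool now (6, 5, 8)


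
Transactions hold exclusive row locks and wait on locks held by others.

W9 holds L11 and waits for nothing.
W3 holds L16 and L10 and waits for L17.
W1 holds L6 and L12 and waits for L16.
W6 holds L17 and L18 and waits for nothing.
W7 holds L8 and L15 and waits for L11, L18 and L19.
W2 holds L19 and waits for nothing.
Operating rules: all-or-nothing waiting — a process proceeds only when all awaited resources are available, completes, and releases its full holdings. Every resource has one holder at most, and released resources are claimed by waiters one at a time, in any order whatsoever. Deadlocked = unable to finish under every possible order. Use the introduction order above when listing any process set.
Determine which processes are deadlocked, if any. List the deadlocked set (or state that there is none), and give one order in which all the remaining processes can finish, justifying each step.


The deadlocked set is empty.
Key observation: no waiting chain loops back on itself — every chain ends at a process that waits on nothing, so everyone eventually runs.
The rest can finish in the order W9, W6, W2, W7, W3, W1.
Step-by-step check:
  run W9 (it waits on nothing); releases L11
  run W6 (it waits on nothing); releases L17 and L18
  run W2 (it waits on nothing); releases L19
  run W7 (all its waits — L11, L18 and L19 — are resolved); releases L8 and L15
  run W3 (all its waits — L17 — are resolved); releases L16 and L10
  run W1 (all its waits — L16 — are resolved); releases L6 and L12


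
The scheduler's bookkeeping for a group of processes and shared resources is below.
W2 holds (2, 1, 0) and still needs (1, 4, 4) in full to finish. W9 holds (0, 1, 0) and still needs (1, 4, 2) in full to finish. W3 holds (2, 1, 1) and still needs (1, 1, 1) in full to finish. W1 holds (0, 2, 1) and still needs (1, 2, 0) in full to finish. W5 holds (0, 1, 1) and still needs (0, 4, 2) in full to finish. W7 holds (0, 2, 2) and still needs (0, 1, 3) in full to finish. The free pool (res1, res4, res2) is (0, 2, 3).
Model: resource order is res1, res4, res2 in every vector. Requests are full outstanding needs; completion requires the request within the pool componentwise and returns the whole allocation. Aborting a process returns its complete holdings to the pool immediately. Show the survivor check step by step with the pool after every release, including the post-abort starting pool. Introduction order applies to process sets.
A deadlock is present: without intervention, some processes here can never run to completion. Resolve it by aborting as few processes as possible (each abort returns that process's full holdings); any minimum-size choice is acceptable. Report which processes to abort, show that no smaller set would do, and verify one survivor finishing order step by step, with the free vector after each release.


Abort W3.
Key observation: W1 was stuck for good until W3 gave back (2, 1, 1); in the order shown it finishes at step 1.
Minimality: the empty abort set fails — the state is deadlocked as it stands.
Survivors finish in the order: W1, W9, W7, W5, W2. Verifying each step (pool after the aborts first):
  pool = (2, 3, 4)
  run W1 (needs (1, 2, 0), free (2, 3, 4)); after release of (0, 2, 1) the pool is (2, 5, 5)
  run W9 (needs (1, 4, 2), free (2, 5, 5)); after release of (0, 1, 0) the pool is (2, 6, 5)
  run W7 (needs (0, 1, 3), free (2, 6, 5)); after release of (0, 2, 2) the pool is (2, 8, 7)
  run W5 (needs (0, 4, 2), free (2, 8, 7)); after release of (0, 1, 1) the pool is (2, 9, 8)
  run W2 (needs (1, 4, 4), free (2, 9, 8)); after release of (2, 1, 0) the pool is (4, 10, 8)


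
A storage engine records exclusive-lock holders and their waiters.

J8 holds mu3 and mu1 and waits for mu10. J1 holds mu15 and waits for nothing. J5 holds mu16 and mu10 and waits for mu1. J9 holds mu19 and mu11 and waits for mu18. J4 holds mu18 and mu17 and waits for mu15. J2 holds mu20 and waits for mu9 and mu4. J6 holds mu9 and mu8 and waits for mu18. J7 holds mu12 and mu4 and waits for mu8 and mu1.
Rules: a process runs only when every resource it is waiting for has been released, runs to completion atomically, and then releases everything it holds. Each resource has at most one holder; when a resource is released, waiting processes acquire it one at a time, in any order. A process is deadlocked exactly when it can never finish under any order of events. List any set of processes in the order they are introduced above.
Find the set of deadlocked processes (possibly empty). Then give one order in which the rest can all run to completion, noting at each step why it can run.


Deadlocked: J8, J5, J2 and J7.
Key observation: the wait chain closes on itself along J8 -> J5 -> J8; J2 and J7 wait into the deadlock from upstream.
One completion order for the rest: J1, J4, J6, J9.
Verifying each step:
  J1 waits on nothing -> runs at once and releases mu15
  run J4 (all its waits — mu15 — are resolved); releases mu18 and mu17
  run J6 (all its waits — mu18 — are resolved); releases mu9 and mu8
  run J9 (all its waits — mu18 — are resolved); releases mu19 and mu11


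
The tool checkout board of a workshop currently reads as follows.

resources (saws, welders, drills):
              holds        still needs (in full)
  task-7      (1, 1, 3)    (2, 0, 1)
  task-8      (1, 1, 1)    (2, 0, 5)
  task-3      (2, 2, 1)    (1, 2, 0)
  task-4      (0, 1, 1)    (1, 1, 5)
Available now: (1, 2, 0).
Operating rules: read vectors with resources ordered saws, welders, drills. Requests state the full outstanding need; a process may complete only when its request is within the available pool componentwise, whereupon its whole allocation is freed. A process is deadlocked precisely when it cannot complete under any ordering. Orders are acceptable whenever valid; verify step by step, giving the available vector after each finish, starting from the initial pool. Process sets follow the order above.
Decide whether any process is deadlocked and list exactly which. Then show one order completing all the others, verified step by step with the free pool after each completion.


Deadlocked set: task-8 and task-4.
Key observation: no order helps: past task-3, task-7, the free pool tops out at (4, 5, 4), below what each blocked process needs in drills.
One completion order for the rest: task-3, task-7. Step-by-step check:
  pool = (1, 2, 0)
  run task-3 (needs (1, 2, 0), free (1, 2, 0)); after release of (2, 2, 1) the pool is (3, 4, 1)
  run task-7 (needs (2, 0, 1), free (3, 4, 1)); after release of (1, 1, 3) the pool is (4, 5, 4)
The stuck group stays short no matter what:
  task-8 still needs (2, 0, 5) but only (4, 5, 4) is free — short on drills
  task-4 still needs (1, 1, 5) but only (4, 5, 4) is free — short on drills


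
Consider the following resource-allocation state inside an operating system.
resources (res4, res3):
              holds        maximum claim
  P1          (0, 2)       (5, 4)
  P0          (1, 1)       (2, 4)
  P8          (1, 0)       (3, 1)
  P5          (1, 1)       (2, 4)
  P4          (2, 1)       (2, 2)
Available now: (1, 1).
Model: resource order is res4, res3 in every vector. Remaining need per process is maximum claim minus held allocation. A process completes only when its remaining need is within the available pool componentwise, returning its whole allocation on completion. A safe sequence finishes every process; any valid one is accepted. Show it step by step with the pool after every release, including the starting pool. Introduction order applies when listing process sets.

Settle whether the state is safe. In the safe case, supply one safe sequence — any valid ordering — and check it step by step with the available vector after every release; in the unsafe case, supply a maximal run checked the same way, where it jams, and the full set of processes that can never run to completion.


The state is UNSAFE.
Key observation: after P4, P8 the pool peaks at (4, 2), and each blocked process is short somewhere: P1 on res4; P0 on res3; P5 on res3.
A maximal execution: P4, P8 — then nothing else fits. Verifying each step:
  pool = (1, 1)
  P4: need (0, 1) fits (1, 1); releases (2, 1), pool now (3, 2)
  P8: need (2, 1) fits (3, 2); releases (1, 0), pool now (4, 2)
  P1 cannot run: need (5, 2) vs free (4, 2) (insufficient res4)
  P0 cannot run: need (1, 3) vs free (4, 2) (insufficient res3)
  P5 cannot run: need (1, 3) vs free (4, 2) (insufficient res3)
Never able to finish: P1, P0 and P5.


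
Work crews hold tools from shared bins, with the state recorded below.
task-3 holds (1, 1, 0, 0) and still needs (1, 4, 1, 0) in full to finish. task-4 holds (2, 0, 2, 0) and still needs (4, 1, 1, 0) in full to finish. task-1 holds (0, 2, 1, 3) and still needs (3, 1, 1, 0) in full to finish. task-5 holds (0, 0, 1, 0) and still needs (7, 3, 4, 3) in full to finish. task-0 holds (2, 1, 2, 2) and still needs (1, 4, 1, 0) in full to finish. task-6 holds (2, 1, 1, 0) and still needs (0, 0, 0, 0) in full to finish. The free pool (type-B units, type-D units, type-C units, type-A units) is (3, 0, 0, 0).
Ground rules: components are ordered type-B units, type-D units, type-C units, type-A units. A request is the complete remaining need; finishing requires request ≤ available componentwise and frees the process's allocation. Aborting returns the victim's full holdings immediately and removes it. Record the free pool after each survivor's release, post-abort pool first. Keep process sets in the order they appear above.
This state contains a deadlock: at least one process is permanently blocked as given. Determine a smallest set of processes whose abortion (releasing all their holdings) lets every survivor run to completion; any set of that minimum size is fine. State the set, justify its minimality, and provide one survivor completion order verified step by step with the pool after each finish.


Minimum abort set: task-0.
Key observation: before aborting task-0, task-3 was permanently blocked — no order could ever run it; afterwards it completes at step 4.
Why nothing smaller works: aborting no one leaves the state deadlocked as given.
One survivor order: task-6, task-1, task-5, task-3, task-4. Check, step by step (post-abort pool first):
  pool = (5, 1, 2, 2)
  task-6 needs (0, 0, 0, 0) <= (5, 1, 2, 2) -> finishes; pool += (2, 1, 1, 0) = (7, 2, 3, 2)
  task-1 needs (3, 1, 1, 0) <= (7, 2, 3, 2) -> finishes; pool += (0, 2, 1, 3) = (7, 4, 4, 5)
  task-5 needs (7, 3, 4, 3) <= (7, 4, 4, 5) -> finishes; pool += (0, 0, 1, 0) = (7, 4, 5, 5)
  task-3 needs (1, 4, 1, 0) <= (7, 4, 5, 5) -> finishes; pool += (1, 1, 0, 0) = (8, 5, 5, 5)
  task-4 needs (4, 1, 1, 0) <= (8, 5, 5, 5) -> finishes; pool += (2, 0, 2, 0) = (10, 5, 7, 5)


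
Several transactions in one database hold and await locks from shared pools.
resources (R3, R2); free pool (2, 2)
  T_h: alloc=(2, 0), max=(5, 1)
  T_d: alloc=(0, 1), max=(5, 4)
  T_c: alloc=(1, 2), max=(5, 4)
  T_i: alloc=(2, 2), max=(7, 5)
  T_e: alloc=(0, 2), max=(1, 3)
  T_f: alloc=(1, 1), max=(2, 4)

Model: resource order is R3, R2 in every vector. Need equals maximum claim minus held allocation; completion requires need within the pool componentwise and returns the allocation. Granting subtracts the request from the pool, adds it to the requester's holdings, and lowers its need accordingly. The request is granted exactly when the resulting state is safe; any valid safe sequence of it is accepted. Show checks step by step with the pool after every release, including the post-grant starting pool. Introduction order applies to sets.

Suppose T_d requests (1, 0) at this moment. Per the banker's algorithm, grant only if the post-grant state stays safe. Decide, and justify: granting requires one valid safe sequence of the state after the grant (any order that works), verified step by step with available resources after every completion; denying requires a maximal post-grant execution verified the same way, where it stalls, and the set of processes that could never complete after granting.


DENY: after the grant no complete ordering would exist.
Key observation: no order helps: past T_e, T_f, the free pool tops out at (2, 5), below what each blocked process needs in R3.
After a pretend grant, a maximal execution: T_e, T_f — then nothing else fits. Verifying each step:
  pool = (1, 2)
  run T_e (needs (1, 1), free (1, 2)); after release of (0, 2) the pool is (1, 4)
  run T_f (needs (1, 3), free (1, 4)); after release of (1, 1) the pool is (2, 5)
  blocked: T_h wants (3, 1), pool (2, 5) — not enough R3
  blocked: T_d wants (4, 3), pool (2, 5) — not enough R3
  blocked: T_c wants (4, 2), pool (2, 5) — not enough R3
  blocked: T_i wants (5, 3), pool (2, 5) — not enough R3
Had the request been granted, T_h, T_d, T_c and T_i could never finish.


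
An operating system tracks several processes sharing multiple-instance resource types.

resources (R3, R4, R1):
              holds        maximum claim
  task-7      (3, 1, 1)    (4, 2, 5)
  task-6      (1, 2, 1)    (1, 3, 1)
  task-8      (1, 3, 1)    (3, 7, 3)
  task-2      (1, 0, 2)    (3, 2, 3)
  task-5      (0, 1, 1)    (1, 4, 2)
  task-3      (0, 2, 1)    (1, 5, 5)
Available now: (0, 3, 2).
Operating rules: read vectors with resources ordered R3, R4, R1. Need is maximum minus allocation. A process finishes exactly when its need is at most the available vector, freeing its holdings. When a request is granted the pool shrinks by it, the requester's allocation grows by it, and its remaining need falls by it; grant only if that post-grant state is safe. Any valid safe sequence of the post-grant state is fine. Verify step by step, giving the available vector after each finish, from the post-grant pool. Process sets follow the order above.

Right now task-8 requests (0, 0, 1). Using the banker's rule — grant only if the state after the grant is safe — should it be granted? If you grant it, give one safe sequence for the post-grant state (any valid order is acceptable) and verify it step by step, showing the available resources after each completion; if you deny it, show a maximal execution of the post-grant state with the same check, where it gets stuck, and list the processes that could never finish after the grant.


DENY: after the grant no complete ordering would exist.
Key observation: after task-6, task-5 the pool peaks at (1, 6, 3), and each blocked process is short somewhere: task-7 on R1; task-8 on R3; task-2 on R3; task-3 on R1.
On the post-grant state, task-6, task-5 is a maximal run — nothing extends it. Step-by-step check:
  pool = (0, 3, 1)
  run task-6 (needs (0, 1, 0), free (0, 3, 1)); after release of (1, 2, 1) the pool is (1, 5, 2)
  run task-5 (needs (1, 3, 1), free (1, 5, 2)); after release of (0, 1, 1) the pool is (1, 6, 3)
  task-7 cannot run: need (1, 1, 4) vs free (1, 6, 3) (insufficient R1)
  task-8 cannot run: need (2, 4, 1) vs free (1, 6, 3) (insufficient R3)
  task-2 cannot run: need (2, 2, 1) vs free (1, 6, 3) (insufficient R3)
  task-3 cannot run: need (1, 3, 4) vs free (1, 6, 3) (insufficient R1)
Post-grant, the permanently blocked set is task-7, task-8, task-2 and task-3.


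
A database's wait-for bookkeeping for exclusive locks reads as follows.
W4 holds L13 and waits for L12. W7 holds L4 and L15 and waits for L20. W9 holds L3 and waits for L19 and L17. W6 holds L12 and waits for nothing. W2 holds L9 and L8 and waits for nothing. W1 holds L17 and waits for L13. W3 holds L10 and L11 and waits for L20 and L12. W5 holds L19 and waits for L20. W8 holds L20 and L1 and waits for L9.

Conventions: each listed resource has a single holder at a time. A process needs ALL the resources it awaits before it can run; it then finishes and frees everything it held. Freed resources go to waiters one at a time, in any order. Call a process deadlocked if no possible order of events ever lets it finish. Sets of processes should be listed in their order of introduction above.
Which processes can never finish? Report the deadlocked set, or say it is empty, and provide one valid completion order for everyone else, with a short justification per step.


No process is deadlocked.
Key observation: no waiting chain loops back on itself — every chain ends at a process that waits on nothing, so everyone eventually runs.
The rest can finish in the order W2, W8, W5, W6, W4, W3, W1, W9, W7.
Walking it through:
  W2 waits on nothing -> runs at once and releases L9 and L8
  run W8 (all its waits — L9 — are resolved); releases L20 and L1
  run W5 (all its waits — L20 — are resolved); releases L19
  W6 waits on nothing -> runs at once and releases L12
  run W4 (all its waits — L12 — are resolved); releases L13
  run W3 (all its waits — L20 and L12 — are resolved); releases L10 and L11
  run W1 (all its waits — L13 — are resolved); releases L17
  run W9 (all its waits — L19 and L17 — are resolved); releases L3
  run W7 (all its waits — L20 — are resolved); releases L4 and L15


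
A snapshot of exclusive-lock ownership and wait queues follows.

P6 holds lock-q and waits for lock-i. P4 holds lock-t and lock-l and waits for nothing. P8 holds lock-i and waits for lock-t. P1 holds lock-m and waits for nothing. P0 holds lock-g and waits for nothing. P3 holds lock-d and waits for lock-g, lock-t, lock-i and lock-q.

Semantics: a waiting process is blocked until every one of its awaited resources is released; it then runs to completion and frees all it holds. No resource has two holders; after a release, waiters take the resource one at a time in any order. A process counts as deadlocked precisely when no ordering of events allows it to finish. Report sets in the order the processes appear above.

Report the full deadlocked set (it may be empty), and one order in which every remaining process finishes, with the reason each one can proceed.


Nothing here is deadlocked.
Key observation: no waiting chain loops back on itself — every chain ends at a process that waits on nothing, so everyone eventually runs.
A valid finishing order for the others: P4, P0, P8, P6, P3, P1.
Check, step by step:
  P4: no waits; runs immediately, freeing lock-t and lock-l
  P0: no waits; runs immediately, freeing lock-g
  run P8 (all its waits — lock-t — are resolved); releases lock-i
  run P6 (all its waits — lock-i — are resolved); releases lock-q
  run P3 (all its waits — lock-g, lock-t, lock-i and lock-q — are resolved); releases lock-d
  P1: no waits; runs immediately, freeing lock-m


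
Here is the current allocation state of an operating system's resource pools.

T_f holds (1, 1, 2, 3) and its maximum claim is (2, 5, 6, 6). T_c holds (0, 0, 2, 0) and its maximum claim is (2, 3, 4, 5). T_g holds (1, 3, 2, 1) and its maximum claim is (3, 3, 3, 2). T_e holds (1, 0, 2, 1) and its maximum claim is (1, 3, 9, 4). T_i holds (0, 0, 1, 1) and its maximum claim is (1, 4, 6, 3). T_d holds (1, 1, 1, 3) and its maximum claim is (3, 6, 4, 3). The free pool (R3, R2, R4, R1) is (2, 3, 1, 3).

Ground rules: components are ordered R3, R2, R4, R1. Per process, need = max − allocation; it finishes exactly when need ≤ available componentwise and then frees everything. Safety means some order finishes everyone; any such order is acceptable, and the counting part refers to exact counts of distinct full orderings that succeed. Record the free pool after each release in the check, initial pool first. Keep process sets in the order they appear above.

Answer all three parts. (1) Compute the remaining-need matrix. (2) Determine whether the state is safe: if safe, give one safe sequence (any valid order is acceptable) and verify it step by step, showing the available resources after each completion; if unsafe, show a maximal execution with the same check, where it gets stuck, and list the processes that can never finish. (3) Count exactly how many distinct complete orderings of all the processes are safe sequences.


(1) Remaining need (order R3, R2, R4, R1):
  T_f: (1, 4, 4, 3)
  T_c: (2, 3, 2, 5)
  T_g: (2, 0, 1, 1)
  T_e: (0, 3, 7, 3)
  T_i: (1, 4, 5, 2)
  T_d: (2, 5, 3, 0)
(2) SAFE — a valid safe sequence is T_g, T_d, T_c, T_f, T_e, T_i.
Key observation: the order's first zero-slack moment is T_g ((2, 0, 1, 1) needed, (2, 3, 1, 3) free — a requested resource with nothing to spare).
Verifying each step:
  pool = (2, 3, 1, 3)
  run T_g (needs (2, 0, 1, 1), free (2, 3, 1, 3)); after release of (1, 3, 2, 1) the pool is (3, 6, 3, 4)
  run T_d (needs (2, 5, 3, 0), free (3, 6, 3, 4)); after release of (1, 1, 1, 3) the pool is (4, 7, 4, 7)
  run T_c (needs (2, 3, 2, 5), free (4, 7, 4, 7)); after release of (0, 0, 2, 0) the pool is (4, 7, 6, 7)
  run T_f (needs (1, 4, 4, 3), free (4, 7, 6, 7)); after release of (1, 1, 2, 3) the pool is (5, 8, 8, 10)
  run T_e (needs (0, 3, 7, 3), free (5, 8, 8, 10)); after release of (1, 0, 2, 1) the pool is (6, 8, 10, 11)
  run T_i (needs (1, 4, 5, 2), free (6, 8, 10, 11)); after release of (0, 0, 1, 1) the pool is (6, 8, 11, 12)
(3) Exactly 8 of the possible complete orderings are safe sequences.


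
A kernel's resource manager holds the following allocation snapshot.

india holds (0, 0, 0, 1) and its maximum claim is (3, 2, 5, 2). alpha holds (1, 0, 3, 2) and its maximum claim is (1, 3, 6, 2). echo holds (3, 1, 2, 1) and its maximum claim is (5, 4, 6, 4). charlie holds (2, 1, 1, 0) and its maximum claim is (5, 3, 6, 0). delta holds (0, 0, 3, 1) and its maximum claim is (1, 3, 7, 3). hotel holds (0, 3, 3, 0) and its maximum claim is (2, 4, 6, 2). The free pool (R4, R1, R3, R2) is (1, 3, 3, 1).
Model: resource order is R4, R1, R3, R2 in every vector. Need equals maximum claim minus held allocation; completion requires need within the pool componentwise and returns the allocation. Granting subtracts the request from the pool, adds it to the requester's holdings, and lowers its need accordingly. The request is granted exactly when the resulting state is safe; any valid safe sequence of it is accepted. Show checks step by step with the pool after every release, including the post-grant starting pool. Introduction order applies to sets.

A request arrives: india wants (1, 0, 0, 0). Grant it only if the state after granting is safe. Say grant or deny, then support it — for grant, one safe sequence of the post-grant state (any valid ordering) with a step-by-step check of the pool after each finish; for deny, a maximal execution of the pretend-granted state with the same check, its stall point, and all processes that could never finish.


DENY — the pretend-granted state is unsafe.
Key observation: the wall is R4: completing alpha, delta brings the pool only to (1, 3, 9, 4), and all the rest need more.
Pretend the grant happened; the run alpha, delta goes as far as possible. Walking it through:
  pool = (0, 3, 3, 1)
  run alpha (needs (0, 3, 3, 0), free (0, 3, 3, 1)); after release of (1, 0, 3, 2) the pool is (1, 3, 6, 3)
  run delta (needs (1, 3, 4, 2), free (1, 3, 6, 3)); after release of (0, 0, 3, 1) the pool is (1, 3, 9, 4)
  blocked: india wants (2, 2, 5, 1), pool (1, 3, 9, 4) — not enough R4
  blocked: echo wants (2, 3, 4, 3), pool (1, 3, 9, 4) — not enough R4
  blocked: charlie wants (3, 2, 5, 0), pool (1, 3, 9, 4) — not enough R4
  blocked: hotel wants (2, 1, 3, 2), pool (1, 3, 9, 4) — not enough R4
Had the request been granted, india, echo, charlie and hotel could never finish.


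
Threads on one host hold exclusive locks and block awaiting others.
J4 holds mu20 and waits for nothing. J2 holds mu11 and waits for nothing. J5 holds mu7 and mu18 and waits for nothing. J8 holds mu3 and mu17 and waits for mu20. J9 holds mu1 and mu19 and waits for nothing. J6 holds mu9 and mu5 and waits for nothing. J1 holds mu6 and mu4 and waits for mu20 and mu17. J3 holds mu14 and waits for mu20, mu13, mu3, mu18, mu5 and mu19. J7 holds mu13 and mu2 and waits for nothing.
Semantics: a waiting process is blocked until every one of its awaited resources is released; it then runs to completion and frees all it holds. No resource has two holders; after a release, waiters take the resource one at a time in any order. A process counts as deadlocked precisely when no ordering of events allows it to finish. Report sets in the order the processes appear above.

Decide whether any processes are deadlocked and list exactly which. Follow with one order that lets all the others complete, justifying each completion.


No process is deadlocked.
Key observation: there is no circular wait here — follow any chain and it reaches a process that is free to run now.
A valid finishing order for the others: J4, J2, J7, J6, J9, J8, J5, J3, J1.
Verifying each step:
  J4: no waits; runs immediately, freeing mu20
  J2: no waits; runs immediately, freeing mu11
  J7: no waits; runs immediately, freeing mu13 and mu2
  J6: no waits; runs immediately, freeing mu9 and mu5
  J9: no waits; runs immediately, freeing mu1 and mu19
  J8: everything it awaited (mu20) is free; runs, freeing mu3 and mu17
  J5: no waits; runs immediately, freeing mu7 and mu18
  J3: everything it awaited (mu20, mu13, mu3, mu18, mu5 and mu19) is free; runs, freeing mu14
  J1: everything it awaited (mu20 and mu17) is free; runs, freeing mu6 and mu4


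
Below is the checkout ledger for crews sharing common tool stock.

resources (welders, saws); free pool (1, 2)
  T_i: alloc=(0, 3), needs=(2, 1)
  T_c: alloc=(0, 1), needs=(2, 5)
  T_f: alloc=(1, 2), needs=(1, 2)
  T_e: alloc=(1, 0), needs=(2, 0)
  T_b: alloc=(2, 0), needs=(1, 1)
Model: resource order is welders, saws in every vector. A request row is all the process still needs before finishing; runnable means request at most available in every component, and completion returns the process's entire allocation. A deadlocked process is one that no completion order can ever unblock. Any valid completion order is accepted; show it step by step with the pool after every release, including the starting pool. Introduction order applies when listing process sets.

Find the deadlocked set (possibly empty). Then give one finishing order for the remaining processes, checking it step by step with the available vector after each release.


The deadlocked set is empty.
Key observation: there is always a runnable process — T_b first — so the state unwinds completely.
A valid finishing order for the others: T_b, T_f, T_i, T_e, T_c. Verifying each step:
  pool = (1, 2)
  T_b: need (1, 1) fits (1, 2); releases (2, 0), pool now (3, 2)
  T_f: need (1, 2) fits (3, 2); releases (1, 2), pool now (4, 4)
  T_i: need (2, 1) fits (4, 4); releases (0, 3), pool now (4, 7)
  T_e: need (2, 0) fits (4, 7); releases (1, 0), pool now (5, 7)
  T_c: need (2, 5) fits (5, 7); releases (0, 1), pool now (5, 8)


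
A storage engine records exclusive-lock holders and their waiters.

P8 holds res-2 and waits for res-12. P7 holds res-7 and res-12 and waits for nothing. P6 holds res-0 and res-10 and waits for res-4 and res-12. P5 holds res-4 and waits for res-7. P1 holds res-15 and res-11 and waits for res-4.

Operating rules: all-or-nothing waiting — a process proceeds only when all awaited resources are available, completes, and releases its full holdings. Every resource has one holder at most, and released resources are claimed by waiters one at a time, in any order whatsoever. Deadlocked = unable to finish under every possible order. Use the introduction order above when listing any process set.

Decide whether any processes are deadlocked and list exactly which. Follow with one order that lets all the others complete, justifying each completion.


The deadlocked set is empty.
Key observation: every chain of waits terminates; starting from the processes that wait on nothing, all the rest unlock in turn.
A valid finishing order for the others: P7, P5, P8, P1, P6.
Step-by-step check:
  P7: no waits; runs immediately, freeing res-7 and res-12
  run P5 (all its waits — res-7 — are resolved); releases res-4
  run P8 (all its waits — res-12 — are resolved); releases res-2
  run P1 (all its waits — res-4 — are resolved); releases res-15 and res-11
  run P6 (all its waits — res-4 and res-12 — are resolved); releases res-0 and res-10


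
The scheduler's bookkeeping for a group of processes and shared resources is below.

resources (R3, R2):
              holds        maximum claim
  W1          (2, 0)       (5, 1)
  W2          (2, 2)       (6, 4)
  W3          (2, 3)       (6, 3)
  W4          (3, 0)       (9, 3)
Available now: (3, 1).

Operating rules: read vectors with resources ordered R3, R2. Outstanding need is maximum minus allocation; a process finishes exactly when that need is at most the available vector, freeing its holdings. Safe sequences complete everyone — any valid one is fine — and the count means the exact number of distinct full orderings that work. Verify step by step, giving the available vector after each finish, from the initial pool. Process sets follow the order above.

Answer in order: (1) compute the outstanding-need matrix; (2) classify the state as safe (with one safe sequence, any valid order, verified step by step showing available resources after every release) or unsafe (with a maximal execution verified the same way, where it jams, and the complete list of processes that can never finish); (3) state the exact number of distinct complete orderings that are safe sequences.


(1) Outstanding need per process (order R3, R2):
  W1: (3, 1)
  W2: (4, 2)
  W3: (4, 0)
  W4: (6, 3)
(2) The state is SAFE; one workable sequence: W1, W3, W4, W2.
Key observation: W1 marks the first exact bind of the order: its need (3, 1) fits the free (3, 1) with zero slack on a requested resource.
Verifying each step:
  pool = (3, 1)
  run W1 (needs (3, 1), free (3, 1)); after release of (2, 0) the pool is (5, 1)
  run W3 (needs (4, 0), free (5, 1)); after release of (2, 3) the pool is (7, 4)
  run W4 (needs (6, 3), free (7, 4)); after release of (3, 0) the pool is (10, 4)
  run W2 (needs (4, 2), free (10, 4)); after release of (2, 2) the pool is (12, 6)
(3) Exactly 2 of the possible complete orderings are safe sequences.


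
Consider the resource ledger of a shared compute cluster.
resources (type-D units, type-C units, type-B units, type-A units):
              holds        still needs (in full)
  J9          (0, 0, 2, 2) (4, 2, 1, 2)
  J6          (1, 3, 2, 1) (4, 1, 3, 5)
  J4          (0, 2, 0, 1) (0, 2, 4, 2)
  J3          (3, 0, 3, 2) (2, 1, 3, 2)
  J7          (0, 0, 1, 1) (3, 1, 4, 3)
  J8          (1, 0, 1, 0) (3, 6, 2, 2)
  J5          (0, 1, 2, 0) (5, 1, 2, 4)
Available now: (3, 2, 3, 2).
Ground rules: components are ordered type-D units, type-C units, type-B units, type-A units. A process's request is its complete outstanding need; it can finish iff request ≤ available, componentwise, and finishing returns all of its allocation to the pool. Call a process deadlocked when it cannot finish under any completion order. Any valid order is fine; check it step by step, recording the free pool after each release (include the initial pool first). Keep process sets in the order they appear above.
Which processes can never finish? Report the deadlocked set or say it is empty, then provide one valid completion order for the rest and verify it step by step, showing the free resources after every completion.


Nothing here is deadlocked.
Key observation: J3 fits the free pool immediately, and its release cascades until everyone finishes.
One completion order for the rest: J3, J7, J6, J4, J9, J8, J5. Check, step by step:
  pool = (3, 2, 3, 2)
  J3 needs (2, 1, 3, 2) <= (3, 2, 3, 2) -> finishes; pool += (3, 0, 3, 2) = (6, 2, 6, 4)
  J7 needs (3, 1, 4, 3) <= (6, 2, 6, 4) -> finishes; pool += (0, 0, 1, 1) = (6, 2, 7, 5)
  J6 needs (4, 1, 3, 5) <= (6, 2, 7, 5) -> finishes; pool += (1, 3, 2, 1) = (7, 5, 9, 6)
  J4 needs (0, 2, 4, 2) <= (7, 5, 9, 6) -> finishes; pool += (0, 2, 0, 1) = (7, 7, 9, 7)
  J9 needs (4, 2, 1, 2) <= (7, 7, 9, 7) -> finishes; pool += (0, 0, 2, 2) = (7, 7, 11, 9)
  J8 needs (3, 6, 2, 2) <= (7, 7, 11, 9) -> finishes; pool += (1, 0, 1, 0) = (8, 7, 12, 9)
  J5 needs (5, 1, 2, 4) <= (8, 7, 12, 9) -> finishes; pool += (0, 1, 2, 0) = (8, 8, 14, 9)


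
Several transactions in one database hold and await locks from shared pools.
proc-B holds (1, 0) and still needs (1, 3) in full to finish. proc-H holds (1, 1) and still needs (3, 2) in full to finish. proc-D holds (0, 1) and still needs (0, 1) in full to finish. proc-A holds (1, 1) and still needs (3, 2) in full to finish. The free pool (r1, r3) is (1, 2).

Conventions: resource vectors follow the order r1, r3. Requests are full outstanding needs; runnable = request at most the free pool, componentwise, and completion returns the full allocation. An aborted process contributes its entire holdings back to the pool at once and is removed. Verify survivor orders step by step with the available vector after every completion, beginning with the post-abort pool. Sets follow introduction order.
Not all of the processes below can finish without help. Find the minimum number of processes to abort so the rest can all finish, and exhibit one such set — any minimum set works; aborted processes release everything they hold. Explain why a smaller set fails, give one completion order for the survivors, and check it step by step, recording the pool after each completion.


The answer: abort proc-H.
Key observation: before aborting proc-H, proc-A was permanently blocked — no order could ever run it; afterwards it completes at step 3.
No smaller set exists: with zero aborts the deadlock remains.
One survivor order: proc-D, proc-B, proc-A. Step-by-step check (post-abort pool first):
  pool = (2, 3)
  proc-D needs (0, 1) <= (2, 3) -> finishes; pool += (0, 1) = (2, 4)
  proc-B needs (1, 3) <= (2, 4) -> finishes; pool += (1, 0) = (3, 4)
  proc-A needs (3, 2) <= (3, 4) -> finishes; pool += (1, 1) = (4, 5)


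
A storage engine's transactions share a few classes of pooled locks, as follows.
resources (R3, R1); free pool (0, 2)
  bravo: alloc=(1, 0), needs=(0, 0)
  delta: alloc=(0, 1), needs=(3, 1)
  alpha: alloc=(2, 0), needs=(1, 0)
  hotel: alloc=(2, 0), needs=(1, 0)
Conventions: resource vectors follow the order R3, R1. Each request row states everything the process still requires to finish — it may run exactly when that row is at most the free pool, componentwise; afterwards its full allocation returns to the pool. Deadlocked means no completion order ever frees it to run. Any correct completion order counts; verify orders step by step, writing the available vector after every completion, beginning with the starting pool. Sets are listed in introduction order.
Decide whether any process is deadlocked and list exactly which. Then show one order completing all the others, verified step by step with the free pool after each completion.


No process is deadlocked.
Key observation: bravo fits the free pool immediately, and its release cascades until everyone finishes.
The rest can finish in the order bravo, hotel, alpha, delta. Step-by-step check:
  pool = (0, 2)
  run bravo (needs (0, 0), free (0, 2)); after release of (1, 0) the pool is (1, 2)
  run hotel (needs (1, 0), free (1, 2)); after release of (2, 0) the pool is (3, 2)
  run alpha (needs (1, 0), free (3, 2)); after release of (2, 0) the pool is (5, 2)
  run delta (needs (3, 1), free (5, 2)); after release of (0, 1) the pool is (5, 3)
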